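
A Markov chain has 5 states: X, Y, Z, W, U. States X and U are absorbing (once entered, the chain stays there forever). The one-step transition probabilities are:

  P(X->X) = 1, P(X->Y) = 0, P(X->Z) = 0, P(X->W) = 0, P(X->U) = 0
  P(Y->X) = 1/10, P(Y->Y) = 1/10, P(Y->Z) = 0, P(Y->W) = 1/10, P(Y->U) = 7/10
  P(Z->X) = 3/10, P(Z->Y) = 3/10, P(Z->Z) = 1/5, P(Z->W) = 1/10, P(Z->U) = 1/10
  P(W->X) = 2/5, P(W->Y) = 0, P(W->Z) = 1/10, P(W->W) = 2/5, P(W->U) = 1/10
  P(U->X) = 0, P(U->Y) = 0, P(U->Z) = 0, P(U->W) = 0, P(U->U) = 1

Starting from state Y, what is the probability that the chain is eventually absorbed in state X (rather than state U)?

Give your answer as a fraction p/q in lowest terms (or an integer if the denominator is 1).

Let a_i = P(absorbed in X | start in state i).
Boundary conditions: a_X = 1, a_U = 0.
For each transient state i, a_i = sum_j P(i->j) * a_j:
  a_Y = 1/10*a_X + 1/10*a_Y + 0*a_Z + 1/10*a_W + 7/10*a_U
  a_Z = 3/10*a_X + 3/10*a_Y + 1/5*a_Z + 1/10*a_W + 1/10*a_U
  a_W = 2/5*a_X + 0*a_Y + 1/10*a_Z + 2/5*a_W + 1/10*a_U

Substituting a_X = 1 and a_U = 0, rearrange to (I - Q) a = r where r[i] = P(i -> X):
  [9/10, 0, -1/10] . (a_Y, a_Z, a_W) = 1/10
  [-3/10, 4/5, -1/10] . (a_Y, a_Z, a_W) = 3/10
  [0, -1/10, 3/5] . (a_Y, a_Z, a_W) = 2/5

Solving yields:
  a_Y = 41/210
  a_Z = 19/35
  a_W = 53/70

Starting state is Y, so the absorption probability is a_Y = 41/210.

Answer: 41/210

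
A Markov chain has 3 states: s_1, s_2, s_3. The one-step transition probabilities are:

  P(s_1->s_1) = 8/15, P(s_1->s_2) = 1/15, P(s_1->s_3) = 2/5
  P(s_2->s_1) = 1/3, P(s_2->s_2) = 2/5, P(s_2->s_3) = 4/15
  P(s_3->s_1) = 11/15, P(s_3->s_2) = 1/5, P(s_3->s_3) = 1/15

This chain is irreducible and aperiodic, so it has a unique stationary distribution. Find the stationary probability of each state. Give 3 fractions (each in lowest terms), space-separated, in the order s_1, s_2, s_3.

The stationary distribution satisfies pi = pi * P, i.e.:
  pi_s_1 = 8/15*pi_s_1 + 1/3*pi_s_2 + 11/15*pi_s_3
  pi_s_2 = 1/15*pi_s_1 + 2/5*pi_s_2 + 1/5*pi_s_3
  pi_s_3 = 2/5*pi_s_1 + 4/15*pi_s_2 + 1/15*pi_s_3
with normalization: pi_s_1 + pi_s_2 + pi_s_3 = 1.

Using the first 2 balance equations plus normalization, the linear system A*pi = b is:
  [-7/15, 1/3, 11/15] . pi = 0
  [1/15, -3/5, 1/5] . pi = 0
  [1, 1, 1] . pi = 1

Solving yields:
  pi_s_1 = 19/34
  pi_s_2 = 8/51
  pi_s_3 = 29/102

Verification (pi * P):
  19/34*8/15 + 8/51*1/3 + 29/102*11/15 = 19/34 = pi_s_1  (ok)
  19/34*1/15 + 8/51*2/5 + 29/102*1/5 = 8/51 = pi_s_2  (ok)
  19/34*2/5 + 8/51*4/15 + 29/102*1/15 = 29/102 = pi_s_3  (ok)

Answer: 19/34 8/51 29/102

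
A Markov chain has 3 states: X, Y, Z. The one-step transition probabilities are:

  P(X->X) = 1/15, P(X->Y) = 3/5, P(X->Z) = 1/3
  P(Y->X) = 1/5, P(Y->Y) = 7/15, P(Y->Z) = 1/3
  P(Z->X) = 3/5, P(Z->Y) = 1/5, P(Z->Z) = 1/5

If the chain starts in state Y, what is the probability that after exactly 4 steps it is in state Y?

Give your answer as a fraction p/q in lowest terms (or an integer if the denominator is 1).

Computing P^4 by repeated multiplication:
P^1 =
  X: [1/15, 3/5, 1/3]
  Y: [1/5, 7/15, 1/3]
  Z: [3/5, 1/5, 1/5]
P^2 =
  X: [73/225, 29/75, 13/45]
  Y: [23/75, 91/225, 13/45]
  Z: [1/5, 37/75, 23/75]
P^3 =
  X: [919/3375, 487/1125, 199/675]
  Y: [103/375, 1453/3375, 199/675]
  Z: [37/125, 463/1125, 329/1125]
P^4 =
  X: [14257/50625, 2387/5625, 2977/10125]
  Y: [4747/16875, 21499/50625, 2977/10125]
  Z: [1561/5625, 289/675, 4967/16875]

(P^4)[Y -> Y] = 21499/50625

Answer: 21499/50625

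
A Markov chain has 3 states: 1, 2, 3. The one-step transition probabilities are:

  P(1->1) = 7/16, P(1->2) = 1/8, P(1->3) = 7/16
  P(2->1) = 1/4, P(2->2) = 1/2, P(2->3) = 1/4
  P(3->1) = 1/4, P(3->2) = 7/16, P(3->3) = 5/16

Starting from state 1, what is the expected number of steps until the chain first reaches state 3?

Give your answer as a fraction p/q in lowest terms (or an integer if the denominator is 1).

Answer: 5/2

Derivation:
Let h_i = expected steps to first reach 3 from state i.
Boundary: h_3 = 0.
First-step equations for the other states:
  h_1 = 1 + 7/16*h_1 + 1/8*h_2 + 7/16*h_3
  h_2 = 1 + 1/4*h_1 + 1/2*h_2 + 1/4*h_3

Substituting h_3 = 0 and rearranging gives the linear system (I - Q) h = 1:
  [9/16, -1/8] . (h_1, h_2) = 1
  [-1/4, 1/2] . (h_1, h_2) = 1

Solving yields:
  h_1 = 5/2
  h_2 = 13/4

Starting state is 1, so the expected hitting time is h_1 = 5/2.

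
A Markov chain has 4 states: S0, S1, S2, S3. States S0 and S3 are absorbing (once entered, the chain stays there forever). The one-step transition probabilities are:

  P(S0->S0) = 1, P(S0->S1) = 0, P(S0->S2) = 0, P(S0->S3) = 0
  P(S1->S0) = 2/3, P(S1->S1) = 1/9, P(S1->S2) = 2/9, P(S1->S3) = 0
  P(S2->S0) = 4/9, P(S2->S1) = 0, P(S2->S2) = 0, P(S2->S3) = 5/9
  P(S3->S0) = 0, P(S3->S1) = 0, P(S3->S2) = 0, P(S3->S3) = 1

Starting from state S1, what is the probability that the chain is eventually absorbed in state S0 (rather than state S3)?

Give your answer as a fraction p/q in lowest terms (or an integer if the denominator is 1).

Let a_i = P(absorbed in S0 | start in state i).
Boundary conditions: a_S0 = 1, a_S3 = 0.
For each transient state i, a_i = sum_j P(i->j) * a_j:
  a_S1 = 2/3*a_S0 + 1/9*a_S1 + 2/9*a_S2 + 0*a_S3
  a_S2 = 4/9*a_S0 + 0*a_S1 + 0*a_S2 + 5/9*a_S3

Substituting a_S0 = 1 and a_S3 = 0, rearrange to (I - Q) a = r where r[i] = P(i -> S0):
  [8/9, -2/9] . (a_S1, a_S2) = 2/3
  [0, 1] . (a_S1, a_S2) = 4/9

Solving yields:
  a_S1 = 31/36
  a_S2 = 4/9

Starting state is S1, so the absorption probability is a_S1 = 31/36.

Answer: 31/36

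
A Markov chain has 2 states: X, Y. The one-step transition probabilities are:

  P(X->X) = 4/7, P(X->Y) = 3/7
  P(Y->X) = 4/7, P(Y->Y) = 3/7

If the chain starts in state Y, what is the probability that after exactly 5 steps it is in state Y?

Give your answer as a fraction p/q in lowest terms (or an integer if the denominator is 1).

Answer: 3/7

Derivation:
Computing P^5 by repeated multiplication:
P^1 =
  X: [4/7, 3/7]
  Y: [4/7, 3/7]
P^2 =
  X: [4/7, 3/7]
  Y: [4/7, 3/7]
P^3 =
  X: [4/7, 3/7]
  Y: [4/7, 3/7]
P^4 =
  X: [4/7, 3/7]
  Y: [4/7, 3/7]
P^5 =
  X: [4/7, 3/7]
  Y: [4/7, 3/7]

(P^5)[Y -> Y] = 3/7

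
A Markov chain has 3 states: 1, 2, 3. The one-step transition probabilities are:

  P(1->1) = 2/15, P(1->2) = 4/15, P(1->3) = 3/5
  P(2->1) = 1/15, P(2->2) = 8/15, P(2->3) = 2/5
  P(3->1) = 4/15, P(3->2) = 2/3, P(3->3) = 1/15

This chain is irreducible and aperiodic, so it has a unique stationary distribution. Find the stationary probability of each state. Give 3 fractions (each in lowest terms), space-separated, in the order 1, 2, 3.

The stationary distribution satisfies pi = pi * P, i.e.:
  pi_1 = 2/15*pi_1 + 1/15*pi_2 + 4/15*pi_3
  pi_2 = 4/15*pi_1 + 8/15*pi_2 + 2/3*pi_3
  pi_3 = 3/5*pi_1 + 2/5*pi_2 + 1/15*pi_3
with normalization: pi_1 + pi_2 + pi_3 = 1.

Using the first 2 balance equations plus normalization, the linear system A*pi = b is:
  [-13/15, 1/15, 4/15] . pi = 0
  [4/15, -7/15, 2/3] . pi = 0
  [1, 1, 1] . pi = 1

Solving yields:
  pi_1 = 38/271
  pi_2 = 146/271
  pi_3 = 87/271

Verification (pi * P):
  38/271*2/15 + 146/271*1/15 + 87/271*4/15 = 38/271 = pi_1  (ok)
  38/271*4/15 + 146/271*8/15 + 87/271*2/3 = 146/271 = pi_2  (ok)
  38/271*3/5 + 146/271*2/5 + 87/271*1/15 = 87/271 = pi_3  (ok)

Answer: 38/271 146/271 87/271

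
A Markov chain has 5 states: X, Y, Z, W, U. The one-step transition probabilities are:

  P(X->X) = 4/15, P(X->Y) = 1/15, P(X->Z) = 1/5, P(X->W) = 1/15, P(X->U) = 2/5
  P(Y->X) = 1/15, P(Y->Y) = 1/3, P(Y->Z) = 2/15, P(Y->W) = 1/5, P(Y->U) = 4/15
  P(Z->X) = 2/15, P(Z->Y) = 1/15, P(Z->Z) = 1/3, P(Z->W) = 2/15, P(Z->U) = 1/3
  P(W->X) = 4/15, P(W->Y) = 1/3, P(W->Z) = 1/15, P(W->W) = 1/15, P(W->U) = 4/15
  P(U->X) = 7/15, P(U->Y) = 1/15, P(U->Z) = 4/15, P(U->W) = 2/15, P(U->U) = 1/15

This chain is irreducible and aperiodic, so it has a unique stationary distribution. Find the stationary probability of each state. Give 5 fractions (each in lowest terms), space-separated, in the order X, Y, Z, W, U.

The stationary distribution satisfies pi = pi * P, i.e.:
  pi_X = 4/15*pi_X + 1/15*pi_Y + 2/15*pi_Z + 4/15*pi_W + 7/15*pi_U
  pi_Y = 1/15*pi_X + 1/3*pi_Y + 1/15*pi_Z + 1/3*pi_W + 1/15*pi_U
  pi_Z = 1/5*pi_X + 2/15*pi_Y + 1/3*pi_Z + 1/15*pi_W + 4/15*pi_U
  pi_W = 1/15*pi_X + 1/5*pi_Y + 2/15*pi_Z + 1/15*pi_W + 2/15*pi_U
  pi_U = 2/5*pi_X + 4/15*pi_Y + 1/3*pi_Z + 4/15*pi_W + 1/15*pi_U
with normalization: pi_X + pi_Y + pi_Z + pi_W + pi_U = 1.

Using the first 4 balance equations plus normalization, the linear system A*pi = b is:
  [-11/15, 1/15, 2/15, 4/15, 7/15] . pi = 0
  [1/15, -2/3, 1/15, 1/3, 1/15] . pi = 0
  [1/5, 2/15, -2/3, 1/15, 4/15] . pi = 0
  [1/15, 1/5, 2/15, -14/15, 2/15] . pi = 0
  [1, 1, 1, 1, 1] . pi = 1

Solving yields:
  pi_X = 11019/41891
  pi_Y = 5589/41891
  pi_Z = 9334/41891
  pi_W = 4897/41891
  pi_U = 11052/41891

Verification (pi * P):
  11019/41891*4/15 + 5589/41891*1/15 + 9334/41891*2/15 + 4897/41891*4/15 + 11052/41891*7/15 = 11019/41891 = pi_X  (ok)
  11019/41891*1/15 + 5589/41891*1/3 + 9334/41891*1/15 + 4897/41891*1/3 + 11052/41891*1/15 = 5589/41891 = pi_Y  (ok)
  11019/41891*1/5 + 5589/41891*2/15 + 9334/41891*1/3 + 4897/41891*1/15 + 11052/41891*4/15 = 9334/41891 = pi_Z  (ok)
  11019/41891*1/15 + 5589/41891*1/5 + 9334/41891*2/15 + 4897/41891*1/15 + 11052/41891*2/15 = 4897/41891 = pi_W  (ok)
  11019/41891*2/5 + 5589/41891*4/15 + 9334/41891*1/3 + 4897/41891*4/15 + 11052/41891*1/15 = 11052/41891 = pi_U  (ok)

Answer: 11019/41891 5589/41891 9334/41891 4897/41891 11052/41891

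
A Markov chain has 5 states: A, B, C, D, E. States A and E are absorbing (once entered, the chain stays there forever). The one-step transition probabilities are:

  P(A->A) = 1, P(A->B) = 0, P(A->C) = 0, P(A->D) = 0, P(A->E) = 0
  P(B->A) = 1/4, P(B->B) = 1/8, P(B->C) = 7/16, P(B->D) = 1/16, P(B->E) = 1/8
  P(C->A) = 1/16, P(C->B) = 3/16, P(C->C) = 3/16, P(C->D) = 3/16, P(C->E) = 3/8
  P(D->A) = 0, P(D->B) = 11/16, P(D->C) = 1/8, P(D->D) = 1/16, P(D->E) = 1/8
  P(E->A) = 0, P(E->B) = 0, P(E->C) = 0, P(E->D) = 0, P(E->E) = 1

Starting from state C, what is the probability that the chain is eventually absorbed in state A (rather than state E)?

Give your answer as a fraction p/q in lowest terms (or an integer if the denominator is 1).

Let a_i = P(absorbed in A | start in state i).
Boundary conditions: a_A = 1, a_E = 0.
For each transient state i, a_i = sum_j P(i->j) * a_j:
  a_B = 1/4*a_A + 1/8*a_B + 7/16*a_C + 1/16*a_D + 1/8*a_E
  a_C = 1/16*a_A + 3/16*a_B + 3/16*a_C + 3/16*a_D + 3/8*a_E
  a_D = 0*a_A + 11/16*a_B + 1/8*a_C + 1/16*a_D + 1/8*a_E

Substituting a_A = 1 and a_E = 0, rearrange to (I - Q) a = r where r[i] = P(i -> A):
  [7/8, -7/16, -1/16] . (a_B, a_C, a_D) = 1/4
  [-3/16, 13/16, -3/16] . (a_B, a_C, a_D) = 1/16
  [-11/16, -1/8, 15/16] . (a_B, a_C, a_D) = 0

Solving yields:
  a_B = 863/1951
  a_C = 511/1951
  a_D = 701/1951

Starting state is C, so the absorption probability is a_C = 511/1951.

Answer: 511/1951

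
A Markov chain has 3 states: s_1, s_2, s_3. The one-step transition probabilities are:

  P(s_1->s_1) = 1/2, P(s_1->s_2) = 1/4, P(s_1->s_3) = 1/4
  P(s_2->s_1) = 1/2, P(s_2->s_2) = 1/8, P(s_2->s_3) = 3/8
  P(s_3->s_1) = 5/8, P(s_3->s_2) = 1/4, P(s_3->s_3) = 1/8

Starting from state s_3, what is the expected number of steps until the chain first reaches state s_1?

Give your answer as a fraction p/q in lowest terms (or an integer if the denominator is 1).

Let h_i = expected steps to first reach s_1 from state i.
Boundary: h_s_1 = 0.
First-step equations for the other states:
  h_s_2 = 1 + 1/2*h_s_1 + 1/8*h_s_2 + 3/8*h_s_3
  h_s_3 = 1 + 5/8*h_s_1 + 1/4*h_s_2 + 1/8*h_s_3

Substituting h_s_1 = 0 and rearranging gives the linear system (I - Q) h = 1:
  [7/8, -3/8] . (h_s_2, h_s_3) = 1
  [-1/4, 7/8] . (h_s_2, h_s_3) = 1

Solving yields:
  h_s_2 = 80/43
  h_s_3 = 72/43

Starting state is s_3, so the expected hitting time is h_s_3 = 72/43.

Answer: 72/43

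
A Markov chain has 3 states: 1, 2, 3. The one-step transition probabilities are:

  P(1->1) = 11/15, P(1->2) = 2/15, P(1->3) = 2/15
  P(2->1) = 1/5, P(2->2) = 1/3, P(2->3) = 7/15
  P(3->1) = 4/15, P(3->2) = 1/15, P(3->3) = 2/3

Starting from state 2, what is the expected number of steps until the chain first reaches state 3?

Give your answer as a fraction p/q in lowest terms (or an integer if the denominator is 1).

Answer: 105/34

Derivation:
Let h_i = expected steps to first reach 3 from state i.
Boundary: h_3 = 0.
First-step equations for the other states:
  h_1 = 1 + 11/15*h_1 + 2/15*h_2 + 2/15*h_3
  h_2 = 1 + 1/5*h_1 + 1/3*h_2 + 7/15*h_3

Substituting h_3 = 0 and rearranging gives the linear system (I - Q) h = 1:
  [4/15, -2/15] . (h_1, h_2) = 1
  [-1/5, 2/3] . (h_1, h_2) = 1

Solving yields:
  h_1 = 90/17
  h_2 = 105/34

Starting state is 2, so the expected hitting time is h_2 = 105/34.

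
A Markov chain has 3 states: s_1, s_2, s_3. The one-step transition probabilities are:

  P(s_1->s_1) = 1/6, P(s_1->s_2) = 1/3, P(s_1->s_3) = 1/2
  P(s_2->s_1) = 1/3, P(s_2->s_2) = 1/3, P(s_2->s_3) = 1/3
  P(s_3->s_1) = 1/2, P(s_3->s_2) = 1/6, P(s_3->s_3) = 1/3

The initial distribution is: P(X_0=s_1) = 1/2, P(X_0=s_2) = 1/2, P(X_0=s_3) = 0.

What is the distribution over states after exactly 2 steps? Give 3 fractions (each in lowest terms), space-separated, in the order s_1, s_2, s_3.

Answer: 13/36 19/72 3/8

Derivation:
Propagating the distribution step by step (d_{t+1} = d_t * P):
d_0 = (s_1=1/2, s_2=1/2, s_3=0)
  d_1[s_1] = 1/2*1/6 + 1/2*1/3 + 0*1/2 = 1/4
  d_1[s_2] = 1/2*1/3 + 1/2*1/3 + 0*1/6 = 1/3
  d_1[s_3] = 1/2*1/2 + 1/2*1/3 + 0*1/3 = 5/12
d_1 = (s_1=1/4, s_2=1/3, s_3=5/12)
  d_2[s_1] = 1/4*1/6 + 1/3*1/3 + 5/12*1/2 = 13/36
  d_2[s_2] = 1/4*1/3 + 1/3*1/3 + 5/12*1/6 = 19/72
  d_2[s_3] = 1/4*1/2 + 1/3*1/3 + 5/12*1/3 = 3/8
d_2 = (s_1=13/36, s_2=19/72, s_3=3/8)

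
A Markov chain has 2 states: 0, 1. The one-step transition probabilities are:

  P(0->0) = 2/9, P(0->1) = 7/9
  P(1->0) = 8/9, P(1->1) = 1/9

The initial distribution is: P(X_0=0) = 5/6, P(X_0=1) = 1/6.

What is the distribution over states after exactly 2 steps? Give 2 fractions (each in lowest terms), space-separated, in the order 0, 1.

Propagating the distribution step by step (d_{t+1} = d_t * P):
d_0 = (0=5/6, 1=1/6)
  d_1[0] = 5/6*2/9 + 1/6*8/9 = 1/3
  d_1[1] = 5/6*7/9 + 1/6*1/9 = 2/3
d_1 = (0=1/3, 1=2/3)
  d_2[0] = 1/3*2/9 + 2/3*8/9 = 2/3
  d_2[1] = 1/3*7/9 + 2/3*1/9 = 1/3
d_2 = (0=2/3, 1=1/3)

Answer: 2/3 1/3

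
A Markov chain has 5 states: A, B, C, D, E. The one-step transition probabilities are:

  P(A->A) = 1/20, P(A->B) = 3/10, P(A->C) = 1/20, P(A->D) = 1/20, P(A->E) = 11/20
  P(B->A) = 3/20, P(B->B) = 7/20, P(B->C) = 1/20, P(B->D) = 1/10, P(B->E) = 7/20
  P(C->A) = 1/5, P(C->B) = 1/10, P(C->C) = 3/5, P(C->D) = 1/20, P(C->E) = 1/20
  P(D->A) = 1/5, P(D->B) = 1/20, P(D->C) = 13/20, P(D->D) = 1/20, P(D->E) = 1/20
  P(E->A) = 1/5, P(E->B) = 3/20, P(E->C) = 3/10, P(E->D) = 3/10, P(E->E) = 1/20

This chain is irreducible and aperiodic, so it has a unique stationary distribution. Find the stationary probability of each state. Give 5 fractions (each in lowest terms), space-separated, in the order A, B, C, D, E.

Answer: 4585/27628 5057/27628 9863/27628 733/6907 5191/27628

Derivation:
The stationary distribution satisfies pi = pi * P, i.e.:
  pi_A = 1/20*pi_A + 3/20*pi_B + 1/5*pi_C + 1/5*pi_D + 1/5*pi_E
  pi_B = 3/10*pi_A + 7/20*pi_B + 1/10*pi_C + 1/20*pi_D + 3/20*pi_E
  pi_C = 1/20*pi_A + 1/20*pi_B + 3/5*pi_C + 13/20*pi_D + 3/10*pi_E
  pi_D = 1/20*pi_A + 1/10*pi_B + 1/20*pi_C + 1/20*pi_D + 3/10*pi_E
  pi_E = 11/20*pi_A + 7/20*pi_B + 1/20*pi_C + 1/20*pi_D + 1/20*pi_E
with normalization: pi_A + pi_B + pi_C + pi_D + pi_E = 1.

Using the first 4 balance equations plus normalization, the linear system A*pi = b is:
  [-19/20, 3/20, 1/5, 1/5, 1/5] . pi = 0
  [3/10, -13/20, 1/10, 1/20, 3/20] . pi = 0
  [1/20, 1/20, -2/5, 13/20, 3/10] . pi = 0
  [1/20, 1/10, 1/20, -19/20, 3/10] . pi = 0
  [1, 1, 1, 1, 1] . pi = 1

Solving yields:
  pi_A = 4585/27628
  pi_B = 5057/27628
  pi_C = 9863/27628
  pi_D = 733/6907
  pi_E = 5191/27628

Verification (pi * P):
  4585/27628*1/20 + 5057/27628*3/20 + 9863/27628*1/5 + 733/6907*1/5 + 5191/27628*1/5 = 4585/27628 = pi_A  (ok)
  4585/27628*3/10 + 5057/27628*7/20 + 9863/27628*1/10 + 733/6907*1/20 + 5191/27628*3/20 = 5057/27628 = pi_B  (ok)
  4585/27628*1/20 + 5057/27628*1/20 + 9863/27628*3/5 + 733/6907*13/20 + 5191/27628*3/10 = 9863/27628 = pi_C  (ok)
  4585/27628*1/20 + 5057/27628*1/10 + 9863/27628*1/20 + 733/6907*1/20 + 5191/27628*3/10 = 733/6907 = pi_D  (ok)
  4585/27628*11/20 + 5057/27628*7/20 + 9863/27628*1/20 + 733/6907*1/20 + 5191/27628*1/20 = 5191/27628 = pi_E  (ok)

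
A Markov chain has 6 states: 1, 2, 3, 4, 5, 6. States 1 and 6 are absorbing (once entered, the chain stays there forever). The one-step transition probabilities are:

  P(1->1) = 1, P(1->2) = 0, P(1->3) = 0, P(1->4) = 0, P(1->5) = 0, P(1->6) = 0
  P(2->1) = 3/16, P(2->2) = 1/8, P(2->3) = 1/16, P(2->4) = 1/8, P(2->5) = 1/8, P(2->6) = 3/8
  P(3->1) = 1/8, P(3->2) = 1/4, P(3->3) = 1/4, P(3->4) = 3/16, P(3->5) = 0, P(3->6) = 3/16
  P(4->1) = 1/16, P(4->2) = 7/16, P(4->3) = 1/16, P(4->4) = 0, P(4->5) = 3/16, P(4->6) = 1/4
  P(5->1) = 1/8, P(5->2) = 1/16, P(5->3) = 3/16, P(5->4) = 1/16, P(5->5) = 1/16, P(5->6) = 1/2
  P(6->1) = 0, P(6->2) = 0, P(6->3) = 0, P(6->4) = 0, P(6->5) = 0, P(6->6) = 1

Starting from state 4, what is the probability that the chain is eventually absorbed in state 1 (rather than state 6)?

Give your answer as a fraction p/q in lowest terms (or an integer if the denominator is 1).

Answer: 2223/8422

Derivation:
Let a_i = P(absorbed in 1 | start in state i).
Boundary conditions: a_1 = 1, a_6 = 0.
For each transient state i, a_i = sum_j P(i->j) * a_j:
  a_2 = 3/16*a_1 + 1/8*a_2 + 1/16*a_3 + 1/8*a_4 + 1/8*a_5 + 3/8*a_6
  a_3 = 1/8*a_1 + 1/4*a_2 + 1/4*a_3 + 3/16*a_4 + 0*a_5 + 3/16*a_6
  a_4 = 1/16*a_1 + 7/16*a_2 + 1/16*a_3 + 0*a_4 + 3/16*a_5 + 1/4*a_6
  a_5 = 1/8*a_1 + 1/16*a_2 + 3/16*a_3 + 1/16*a_4 + 1/16*a_5 + 1/2*a_6

Substituting a_1 = 1 and a_6 = 0, rearrange to (I - Q) a = r where r[i] = P(i -> 1):
  [7/8, -1/16, -1/8, -1/8] . (a_2, a_3, a_4, a_5) = 3/16
  [-1/4, 3/4, -3/16, 0] . (a_2, a_3, a_4, a_5) = 1/8
  [-7/16, -1/16, 1, -3/16] . (a_2, a_3, a_4, a_5) = 1/16
  [-1/16, -3/16, -1/16, 15/16] . (a_2, a_3, a_4, a_5) = 1/8

Solving yields:
  a_2 = 10447/33688
  a_3 = 1415/4211
  a_4 = 2223/8422
  a_5 = 8045/33688

Starting state is 4, so the absorption probability is a_4 = 2223/8422.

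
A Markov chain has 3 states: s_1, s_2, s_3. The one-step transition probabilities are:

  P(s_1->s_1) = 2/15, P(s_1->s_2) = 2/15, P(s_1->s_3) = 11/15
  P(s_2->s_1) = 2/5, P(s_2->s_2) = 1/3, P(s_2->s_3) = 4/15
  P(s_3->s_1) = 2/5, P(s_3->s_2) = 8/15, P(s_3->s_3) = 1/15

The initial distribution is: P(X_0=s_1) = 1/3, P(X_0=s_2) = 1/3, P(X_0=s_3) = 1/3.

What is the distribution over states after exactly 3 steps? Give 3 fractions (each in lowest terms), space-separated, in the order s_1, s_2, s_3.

Propagating the distribution step by step (d_{t+1} = d_t * P):
d_0 = (s_1=1/3, s_2=1/3, s_3=1/3)
  d_1[s_1] = 1/3*2/15 + 1/3*2/5 + 1/3*2/5 = 14/45
  d_1[s_2] = 1/3*2/15 + 1/3*1/3 + 1/3*8/15 = 1/3
  d_1[s_3] = 1/3*11/15 + 1/3*4/15 + 1/3*1/15 = 16/45
d_1 = (s_1=14/45, s_2=1/3, s_3=16/45)
  d_2[s_1] = 14/45*2/15 + 1/3*2/5 + 16/45*2/5 = 214/675
  d_2[s_2] = 14/45*2/15 + 1/3*1/3 + 16/45*8/15 = 77/225
  d_2[s_3] = 14/45*11/15 + 1/3*4/15 + 16/45*1/15 = 46/135
d_2 = (s_1=214/675, s_2=77/225, s_3=46/135)
  d_3[s_1] = 214/675*2/15 + 77/225*2/5 + 46/135*2/5 = 3194/10125
  d_3[s_2] = 214/675*2/15 + 77/225*1/3 + 46/135*8/15 = 1141/3375
  d_3[s_3] = 214/675*11/15 + 77/225*4/15 + 46/135*1/15 = 3508/10125
d_3 = (s_1=3194/10125, s_2=1141/3375, s_3=3508/10125)

Answer: 3194/10125 1141/3375 3508/10125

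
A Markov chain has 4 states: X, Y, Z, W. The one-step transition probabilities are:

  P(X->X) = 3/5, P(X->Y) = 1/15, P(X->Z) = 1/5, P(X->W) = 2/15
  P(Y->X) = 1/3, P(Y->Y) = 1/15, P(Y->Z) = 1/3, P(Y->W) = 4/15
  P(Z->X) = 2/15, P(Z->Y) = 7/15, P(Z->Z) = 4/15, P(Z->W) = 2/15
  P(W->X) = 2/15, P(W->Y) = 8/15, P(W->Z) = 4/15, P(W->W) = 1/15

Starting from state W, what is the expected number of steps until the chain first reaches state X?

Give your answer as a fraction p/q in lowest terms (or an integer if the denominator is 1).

Let h_i = expected steps to first reach X from state i.
Boundary: h_X = 0.
First-step equations for the other states:
  h_Y = 1 + 1/3*h_X + 1/15*h_Y + 1/3*h_Z + 4/15*h_W
  h_Z = 1 + 2/15*h_X + 7/15*h_Y + 4/15*h_Z + 2/15*h_W
  h_W = 1 + 2/15*h_X + 8/15*h_Y + 4/15*h_Z + 1/15*h_W

Substituting h_X = 0 and rearranging gives the linear system (I - Q) h = 1:
  [14/15, -1/3, -4/15] . (h_Y, h_Z, h_W) = 1
  [-7/15, 11/15, -2/15] . (h_Y, h_Z, h_W) = 1
  [-8/15, -4/15, 14/15] . (h_Y, h_Z, h_W) = 1

Solving yields:
  h_Y = 429/101
  h_Z = 501/101
  h_W = 993/202

Starting state is W, so the expected hitting time is h_W = 993/202.

Answer: 993/202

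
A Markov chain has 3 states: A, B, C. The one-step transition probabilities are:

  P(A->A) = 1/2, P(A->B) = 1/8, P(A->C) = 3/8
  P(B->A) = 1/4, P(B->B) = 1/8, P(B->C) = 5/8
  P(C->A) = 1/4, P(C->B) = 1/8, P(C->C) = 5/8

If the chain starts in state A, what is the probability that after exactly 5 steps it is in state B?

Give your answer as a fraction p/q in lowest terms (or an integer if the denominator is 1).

Answer: 1/8

Derivation:
Computing P^5 by repeated multiplication:
P^1 =
  A: [1/2, 1/8, 3/8]
  B: [1/4, 1/8, 5/8]
  C: [1/4, 1/8, 5/8]
P^2 =
  A: [3/8, 1/8, 1/2]
  B: [5/16, 1/8, 9/16]
  C: [5/16, 1/8, 9/16]
P^3 =
  A: [11/32, 1/8, 17/32]
  B: [21/64, 1/8, 35/64]
  C: [21/64, 1/8, 35/64]
P^4 =
  A: [43/128, 1/8, 69/128]
  B: [85/256, 1/8, 139/256]
  C: [85/256, 1/8, 139/256]
P^5 =
  A: [171/512, 1/8, 277/512]
  B: [341/1024, 1/8, 555/1024]
  C: [341/1024, 1/8, 555/1024]

(P^5)[A -> B] = 1/8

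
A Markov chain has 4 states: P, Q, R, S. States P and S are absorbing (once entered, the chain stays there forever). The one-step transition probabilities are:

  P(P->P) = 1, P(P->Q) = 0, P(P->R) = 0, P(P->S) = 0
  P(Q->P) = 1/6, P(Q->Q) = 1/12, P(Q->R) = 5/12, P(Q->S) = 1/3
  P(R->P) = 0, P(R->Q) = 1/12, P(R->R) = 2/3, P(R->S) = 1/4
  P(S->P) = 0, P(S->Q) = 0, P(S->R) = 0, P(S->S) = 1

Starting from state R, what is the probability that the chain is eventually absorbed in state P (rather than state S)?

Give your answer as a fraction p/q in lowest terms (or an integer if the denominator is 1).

Answer: 2/39

Derivation:
Let a_i = P(absorbed in P | start in state i).
Boundary conditions: a_P = 1, a_S = 0.
For each transient state i, a_i = sum_j P(i->j) * a_j:
  a_Q = 1/6*a_P + 1/12*a_Q + 5/12*a_R + 1/3*a_S
  a_R = 0*a_P + 1/12*a_Q + 2/3*a_R + 1/4*a_S

Substituting a_P = 1 and a_S = 0, rearrange to (I - Q) a = r where r[i] = P(i -> P):
  [11/12, -5/12] . (a_Q, a_R) = 1/6
  [-1/12, 1/3] . (a_Q, a_R) = 0

Solving yields:
  a_Q = 8/39
  a_R = 2/39

Starting state is R, so the absorption probability is a_R = 2/39.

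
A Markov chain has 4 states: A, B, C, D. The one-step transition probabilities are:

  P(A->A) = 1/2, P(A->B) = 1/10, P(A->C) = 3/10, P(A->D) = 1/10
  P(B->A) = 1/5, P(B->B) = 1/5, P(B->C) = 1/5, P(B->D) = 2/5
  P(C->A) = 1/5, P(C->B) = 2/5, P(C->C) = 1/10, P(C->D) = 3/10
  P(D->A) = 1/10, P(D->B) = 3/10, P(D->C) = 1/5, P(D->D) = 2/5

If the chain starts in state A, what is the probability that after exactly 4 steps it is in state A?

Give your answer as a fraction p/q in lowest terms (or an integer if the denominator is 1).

Computing P^4 by repeated multiplication:
P^1 =
  A: [1/2, 1/10, 3/10, 1/10]
  B: [1/5, 1/5, 1/5, 2/5]
  C: [1/5, 2/5, 1/10, 3/10]
  D: [1/10, 3/10, 1/5, 2/5]
P^2 =
  A: [17/50, 11/50, 11/50, 11/50]
  B: [11/50, 13/50, 1/5, 8/25]
  C: [23/100, 23/100, 21/100, 33/100]
  D: [19/100, 27/100, 19/100, 7/20]
P^3 =
  A: [7/25, 29/125, 53/250, 69/250]
  B: [117/500, 1/4, 101/500, 157/500]
  C: [59/250, 63/250, 101/500, 31/100]
  D: [111/500, 127/500, 1/5, 81/250]
P^4 =
  A: [641/2500, 121/500, 517/2500, 737/2500]
  B: [597/2500, 621/2500, 127/625, 387/1250]
  C: [1199/5000, 1239/5000, 1017/5000, 309/1000]
  D: [1171/5000, 1251/5000, 1011/5000, 1567/5000]

(P^4)[A -> A] = 641/2500

Answer: 641/2500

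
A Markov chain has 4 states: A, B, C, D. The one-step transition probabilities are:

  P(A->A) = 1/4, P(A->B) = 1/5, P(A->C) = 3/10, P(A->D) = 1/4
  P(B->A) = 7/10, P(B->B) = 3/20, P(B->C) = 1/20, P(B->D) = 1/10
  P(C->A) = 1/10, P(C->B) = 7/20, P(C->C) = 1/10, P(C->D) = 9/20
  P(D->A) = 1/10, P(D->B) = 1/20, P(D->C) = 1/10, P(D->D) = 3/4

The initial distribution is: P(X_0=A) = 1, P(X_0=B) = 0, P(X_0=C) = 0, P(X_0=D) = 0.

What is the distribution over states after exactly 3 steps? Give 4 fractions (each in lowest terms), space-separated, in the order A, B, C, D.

Propagating the distribution step by step (d_{t+1} = d_t * P):
d_0 = (A=1, B=0, C=0, D=0)
  d_1[A] = 1*1/4 + 0*7/10 + 0*1/10 + 0*1/10 = 1/4
  d_1[B] = 1*1/5 + 0*3/20 + 0*7/20 + 0*1/20 = 1/5
  d_1[C] = 1*3/10 + 0*1/20 + 0*1/10 + 0*1/10 = 3/10
  d_1[D] = 1*1/4 + 0*1/10 + 0*9/20 + 0*3/4 = 1/4
d_1 = (A=1/4, B=1/5, C=3/10, D=1/4)
  d_2[A] = 1/4*1/4 + 1/5*7/10 + 3/10*1/10 + 1/4*1/10 = 103/400
  d_2[B] = 1/4*1/5 + 1/5*3/20 + 3/10*7/20 + 1/4*1/20 = 79/400
  d_2[C] = 1/4*3/10 + 1/5*1/20 + 3/10*1/10 + 1/4*1/10 = 7/50
  d_2[D] = 1/4*1/4 + 1/5*1/10 + 3/10*9/20 + 1/4*3/4 = 81/200
d_2 = (A=103/400, B=79/400, C=7/50, D=81/200)
  d_3[A] = 103/400*1/4 + 79/400*7/10 + 7/50*1/10 + 81/200*1/10 = 2057/8000
  d_3[B] = 103/400*1/5 + 79/400*3/20 + 7/50*7/20 + 81/200*1/20 = 1203/8000
  d_3[C] = 103/400*3/10 + 79/400*1/20 + 7/50*1/10 + 81/200*1/10 = 1133/8000
  d_3[D] = 103/400*1/4 + 79/400*1/10 + 7/50*9/20 + 81/200*3/4 = 3607/8000
d_3 = (A=2057/8000, B=1203/8000, C=1133/8000, D=3607/8000)

Answer: 2057/8000 1203/8000 1133/8000 3607/8000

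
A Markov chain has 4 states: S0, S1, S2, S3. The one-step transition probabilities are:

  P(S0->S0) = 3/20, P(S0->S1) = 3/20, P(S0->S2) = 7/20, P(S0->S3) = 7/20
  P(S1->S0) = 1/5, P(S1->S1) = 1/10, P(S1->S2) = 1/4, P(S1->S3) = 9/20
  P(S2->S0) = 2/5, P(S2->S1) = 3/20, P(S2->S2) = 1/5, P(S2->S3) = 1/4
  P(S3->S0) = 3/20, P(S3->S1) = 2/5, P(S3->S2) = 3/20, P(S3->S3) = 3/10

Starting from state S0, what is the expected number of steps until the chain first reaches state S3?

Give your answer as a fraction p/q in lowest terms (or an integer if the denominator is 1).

Answer: 3220/1079

Derivation:
Let h_i = expected steps to first reach S3 from state i.
Boundary: h_S3 = 0.
First-step equations for the other states:
  h_S0 = 1 + 3/20*h_S0 + 3/20*h_S1 + 7/20*h_S2 + 7/20*h_S3
  h_S1 = 1 + 1/5*h_S0 + 1/10*h_S1 + 1/4*h_S2 + 9/20*h_S3
  h_S2 = 1 + 2/5*h_S0 + 3/20*h_S1 + 1/5*h_S2 + 1/4*h_S3

Substituting h_S3 = 0 and rearranging gives the linear system (I - Q) h = 1:
  [17/20, -3/20, -7/20] . (h_S0, h_S1, h_S2) = 1
  [-1/5, 9/10, -1/4] . (h_S0, h_S1, h_S2) = 1
  [-2/5, -3/20, 4/5] . (h_S0, h_S1, h_S2) = 1

Solving yields:
  h_S0 = 3220/1079
  h_S1 = 8660/3237
  h_S2 = 3500/1079

Starting state is S0, so the expected hitting time is h_S0 = 3220/1079.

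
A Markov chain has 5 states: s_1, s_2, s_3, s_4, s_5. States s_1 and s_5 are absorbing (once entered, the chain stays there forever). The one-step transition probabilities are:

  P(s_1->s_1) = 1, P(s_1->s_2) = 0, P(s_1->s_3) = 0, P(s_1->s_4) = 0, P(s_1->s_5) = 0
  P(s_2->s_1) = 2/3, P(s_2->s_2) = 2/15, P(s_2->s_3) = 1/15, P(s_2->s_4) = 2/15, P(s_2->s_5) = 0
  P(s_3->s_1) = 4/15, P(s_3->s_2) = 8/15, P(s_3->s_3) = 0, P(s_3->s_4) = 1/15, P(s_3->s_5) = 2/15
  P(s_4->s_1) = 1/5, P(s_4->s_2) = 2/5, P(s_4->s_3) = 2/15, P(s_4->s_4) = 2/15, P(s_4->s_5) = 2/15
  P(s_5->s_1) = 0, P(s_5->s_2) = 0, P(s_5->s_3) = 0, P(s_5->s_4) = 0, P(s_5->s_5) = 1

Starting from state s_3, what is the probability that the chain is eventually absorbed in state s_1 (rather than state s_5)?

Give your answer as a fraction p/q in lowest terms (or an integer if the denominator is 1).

Answer: 605/729

Derivation:
Let a_i = P(absorbed in s_1 | start in state i).
Boundary conditions: a_s_1 = 1, a_s_5 = 0.
For each transient state i, a_i = sum_j P(i->j) * a_j:
  a_s_2 = 2/3*a_s_1 + 2/15*a_s_2 + 1/15*a_s_3 + 2/15*a_s_4 + 0*a_s_5
  a_s_3 = 4/15*a_s_1 + 8/15*a_s_2 + 0*a_s_3 + 1/15*a_s_4 + 2/15*a_s_5
  a_s_4 = 1/5*a_s_1 + 2/5*a_s_2 + 2/15*a_s_3 + 2/15*a_s_4 + 2/15*a_s_5

Substituting a_s_1 = 1 and a_s_5 = 0, rearrange to (I - Q) a = r where r[i] = P(i -> s_1):
  [13/15, -1/15, -2/15] . (a_s_2, a_s_3, a_s_4) = 2/3
  [-8/15, 1, -1/15] . (a_s_2, a_s_3, a_s_4) = 4/15
  [-2/5, -2/15, 13/15] . (a_s_2, a_s_3, a_s_4) = 1/5

Solving yields:
  a_s_2 = 697/729
  a_s_3 = 605/729
  a_s_4 = 583/729

Starting state is s_3, so the absorption probability is a_s_3 = 605/729.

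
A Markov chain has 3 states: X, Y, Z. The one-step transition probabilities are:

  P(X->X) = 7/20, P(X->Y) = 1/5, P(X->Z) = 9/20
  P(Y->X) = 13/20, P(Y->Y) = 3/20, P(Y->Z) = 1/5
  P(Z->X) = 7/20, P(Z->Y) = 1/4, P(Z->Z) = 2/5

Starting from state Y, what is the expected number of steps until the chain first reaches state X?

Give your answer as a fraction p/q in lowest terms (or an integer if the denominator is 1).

Let h_i = expected steps to first reach X from state i.
Boundary: h_X = 0.
First-step equations for the other states:
  h_Y = 1 + 13/20*h_X + 3/20*h_Y + 1/5*h_Z
  h_Z = 1 + 7/20*h_X + 1/4*h_Y + 2/5*h_Z

Substituting h_X = 0 and rearranging gives the linear system (I - Q) h = 1:
  [17/20, -1/5] . (h_Y, h_Z) = 1
  [-1/4, 3/5] . (h_Y, h_Z) = 1

Solving yields:
  h_Y = 40/23
  h_Z = 55/23

Starting state is Y, so the expected hitting time is h_Y = 40/23.

Answer: 40/23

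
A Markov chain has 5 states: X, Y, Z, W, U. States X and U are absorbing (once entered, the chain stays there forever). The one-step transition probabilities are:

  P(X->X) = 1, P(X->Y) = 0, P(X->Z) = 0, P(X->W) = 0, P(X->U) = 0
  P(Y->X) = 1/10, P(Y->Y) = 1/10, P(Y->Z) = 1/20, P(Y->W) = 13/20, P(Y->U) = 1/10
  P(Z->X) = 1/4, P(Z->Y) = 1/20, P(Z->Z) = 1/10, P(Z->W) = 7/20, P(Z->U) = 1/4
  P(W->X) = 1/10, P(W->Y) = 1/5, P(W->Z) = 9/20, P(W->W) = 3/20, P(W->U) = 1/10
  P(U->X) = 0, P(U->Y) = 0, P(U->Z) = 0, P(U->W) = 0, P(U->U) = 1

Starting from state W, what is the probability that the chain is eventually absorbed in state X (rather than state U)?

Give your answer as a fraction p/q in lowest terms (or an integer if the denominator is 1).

Let a_i = P(absorbed in X | start in state i).
Boundary conditions: a_X = 1, a_U = 0.
For each transient state i, a_i = sum_j P(i->j) * a_j:
  a_Y = 1/10*a_X + 1/10*a_Y + 1/20*a_Z + 13/20*a_W + 1/10*a_U
  a_Z = 1/4*a_X + 1/20*a_Y + 1/10*a_Z + 7/20*a_W + 1/4*a_U
  a_W = 1/10*a_X + 1/5*a_Y + 9/20*a_Z + 3/20*a_W + 1/10*a_U

Substituting a_X = 1 and a_U = 0, rearrange to (I - Q) a = r where r[i] = P(i -> X):
  [9/10, -1/20, -13/20] . (a_Y, a_Z, a_W) = 1/10
  [-1/20, 9/10, -7/20] . (a_Y, a_Z, a_W) = 1/4
  [-1/5, -9/20, 17/20] . (a_Y, a_Z, a_W) = 1/10

Solving yields:
  a_Y = 1/2
  a_Z = 1/2
  a_W = 1/2

Starting state is W, so the absorption probability is a_W = 1/2.

Answer: 1/2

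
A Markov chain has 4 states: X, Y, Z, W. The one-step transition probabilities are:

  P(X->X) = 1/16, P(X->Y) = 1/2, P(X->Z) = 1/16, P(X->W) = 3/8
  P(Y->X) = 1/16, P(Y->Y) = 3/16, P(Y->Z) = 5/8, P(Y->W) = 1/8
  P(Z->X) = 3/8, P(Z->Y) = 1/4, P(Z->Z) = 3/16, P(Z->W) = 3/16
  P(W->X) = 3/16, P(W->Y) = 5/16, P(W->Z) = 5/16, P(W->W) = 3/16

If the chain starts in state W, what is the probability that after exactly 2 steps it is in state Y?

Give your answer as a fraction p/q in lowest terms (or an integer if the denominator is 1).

Computing P^2 by repeated multiplication:
P^1 =
  X: [1/16, 1/2, 1/16, 3/8]
  Y: [1/16, 3/16, 5/8, 1/8]
  Z: [3/8, 1/4, 3/16, 3/16]
  W: [3/16, 5/16, 5/16, 3/16]
P^2 =
  X: [33/256, 33/128, 57/128, 43/256]
  Y: [35/128, 67/256, 71/256, 3/16]
  Z: [37/256, 87/256, 35/128, 31/128]
  W: [47/256, 37/128, 83/256, 13/64]

(P^2)[W -> Y] = 37/128

Answer: 37/128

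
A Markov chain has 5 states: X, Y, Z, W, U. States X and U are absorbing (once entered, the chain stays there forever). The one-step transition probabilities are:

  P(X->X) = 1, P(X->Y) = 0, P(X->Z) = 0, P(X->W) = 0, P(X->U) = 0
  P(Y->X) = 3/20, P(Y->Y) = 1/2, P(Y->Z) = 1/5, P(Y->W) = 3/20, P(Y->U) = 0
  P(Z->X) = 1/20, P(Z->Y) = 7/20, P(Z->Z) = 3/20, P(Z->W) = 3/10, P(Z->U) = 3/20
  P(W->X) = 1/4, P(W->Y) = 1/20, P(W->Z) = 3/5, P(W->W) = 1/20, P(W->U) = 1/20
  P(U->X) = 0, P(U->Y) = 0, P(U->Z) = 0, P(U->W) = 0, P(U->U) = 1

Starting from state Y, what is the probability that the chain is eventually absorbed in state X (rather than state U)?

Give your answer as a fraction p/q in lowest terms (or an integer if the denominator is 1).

Let a_i = P(absorbed in X | start in state i).
Boundary conditions: a_X = 1, a_U = 0.
For each transient state i, a_i = sum_j P(i->j) * a_j:
  a_Y = 3/20*a_X + 1/2*a_Y + 1/5*a_Z + 3/20*a_W + 0*a_U
  a_Z = 1/20*a_X + 7/20*a_Y + 3/20*a_Z + 3/10*a_W + 3/20*a_U
  a_W = 1/4*a_X + 1/20*a_Y + 3/5*a_Z + 1/20*a_W + 1/20*a_U

Substituting a_X = 1 and a_U = 0, rearrange to (I - Q) a = r where r[i] = P(i -> X):
  [1/2, -1/5, -3/20] . (a_Y, a_Z, a_W) = 3/20
  [-7/20, 17/20, -3/10] . (a_Y, a_Z, a_W) = 1/20
  [-1/20, -3/5, 19/20] . (a_Y, a_Z, a_W) = 1/4

Solving yields:
  a_Y = 1240/1651
  a_Z = 1009/1651
  a_W = 1137/1651

Starting state is Y, so the absorption probability is a_Y = 1240/1651.

Answer: 1240/1651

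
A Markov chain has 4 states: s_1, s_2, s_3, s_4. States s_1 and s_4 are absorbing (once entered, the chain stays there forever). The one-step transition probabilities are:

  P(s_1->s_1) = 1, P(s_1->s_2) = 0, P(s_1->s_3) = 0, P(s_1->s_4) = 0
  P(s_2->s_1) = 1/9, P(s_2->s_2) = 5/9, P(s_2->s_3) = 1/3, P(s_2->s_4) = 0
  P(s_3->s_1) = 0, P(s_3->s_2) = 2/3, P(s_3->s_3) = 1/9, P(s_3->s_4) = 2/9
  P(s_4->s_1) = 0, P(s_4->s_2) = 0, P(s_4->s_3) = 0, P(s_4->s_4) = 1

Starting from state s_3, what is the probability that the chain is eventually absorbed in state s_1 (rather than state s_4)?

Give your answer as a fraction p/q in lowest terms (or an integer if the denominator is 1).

Let a_i = P(absorbed in s_1 | start in state i).
Boundary conditions: a_s_1 = 1, a_s_4 = 0.
For each transient state i, a_i = sum_j P(i->j) * a_j:
  a_s_2 = 1/9*a_s_1 + 5/9*a_s_2 + 1/3*a_s_3 + 0*a_s_4
  a_s_3 = 0*a_s_1 + 2/3*a_s_2 + 1/9*a_s_3 + 2/9*a_s_4

Substituting a_s_1 = 1 and a_s_4 = 0, rearrange to (I - Q) a = r where r[i] = P(i -> s_1):
  [4/9, -1/3] . (a_s_2, a_s_3) = 1/9
  [-2/3, 8/9] . (a_s_2, a_s_3) = 0

Solving yields:
  a_s_2 = 4/7
  a_s_3 = 3/7

Starting state is s_3, so the absorption probability is a_s_3 = 3/7.

Answer: 3/7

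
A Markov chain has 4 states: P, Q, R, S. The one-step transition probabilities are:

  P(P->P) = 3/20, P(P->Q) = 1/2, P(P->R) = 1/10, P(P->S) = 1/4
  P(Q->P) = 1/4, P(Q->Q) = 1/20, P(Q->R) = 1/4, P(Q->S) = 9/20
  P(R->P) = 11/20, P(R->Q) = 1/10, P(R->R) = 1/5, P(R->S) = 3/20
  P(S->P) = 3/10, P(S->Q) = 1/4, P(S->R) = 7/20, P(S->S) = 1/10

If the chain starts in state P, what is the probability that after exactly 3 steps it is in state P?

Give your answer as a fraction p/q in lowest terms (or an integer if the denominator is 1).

Computing P^3 by repeated multiplication:
P^1 =
  P: [3/20, 1/2, 1/10, 1/4]
  Q: [1/4, 1/20, 1/4, 9/20]
  R: [11/20, 1/10, 1/5, 3/20]
  S: [3/10, 1/4, 7/20, 1/10]
P^2 =
  P: [111/400, 69/400, 99/400, 121/400]
  Q: [129/400, 53/200, 49/200, 67/400]
  R: [21/80, 27/80, 69/400, 91/400]
  S: [33/100, 89/400, 79/400, 1/4]
P^3 =
  P: [2493/8000, 991/4000, 181/800, 343/1600]
  Q: [2397/8000, 1927/8000, 1649/8000, 2027/8000]
  R: [459/1600, 889/4000, 899/4000, 2129/8000]
  S: [231/800, 2067/8000, 69/320, 949/4000]

(P^3)[P -> P] = 2493/8000

Answer: 2493/8000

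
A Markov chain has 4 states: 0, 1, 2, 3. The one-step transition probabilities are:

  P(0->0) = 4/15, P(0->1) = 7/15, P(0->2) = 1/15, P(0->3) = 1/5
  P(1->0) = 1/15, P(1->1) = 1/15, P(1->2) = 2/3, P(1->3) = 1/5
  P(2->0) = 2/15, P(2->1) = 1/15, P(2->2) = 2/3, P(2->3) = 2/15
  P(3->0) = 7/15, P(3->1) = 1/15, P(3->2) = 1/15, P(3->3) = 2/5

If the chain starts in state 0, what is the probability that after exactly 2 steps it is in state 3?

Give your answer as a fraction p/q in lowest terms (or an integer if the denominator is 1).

Answer: 53/225

Derivation:
Computing P^2 by repeated multiplication:
P^1 =
  0: [4/15, 7/15, 1/15, 1/5]
  1: [1/15, 1/15, 2/3, 1/5]
  2: [2/15, 1/15, 2/3, 2/15]
  3: [7/15, 1/15, 1/15, 2/5]
P^2 =
  0: [46/225, 13/75, 29/75, 53/225]
  1: [46/225, 7/75, 38/75, 44/225]
  2: [43/225, 3/25, 38/75, 41/225]
  3: [73/225, 19/75, 11/75, 62/225]

(P^2)[0 -> 3] = 53/225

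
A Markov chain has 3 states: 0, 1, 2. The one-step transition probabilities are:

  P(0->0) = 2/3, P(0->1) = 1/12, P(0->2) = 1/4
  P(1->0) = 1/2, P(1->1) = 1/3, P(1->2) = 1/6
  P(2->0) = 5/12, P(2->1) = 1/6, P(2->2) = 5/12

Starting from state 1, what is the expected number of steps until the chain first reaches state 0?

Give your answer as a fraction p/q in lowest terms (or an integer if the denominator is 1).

Let h_i = expected steps to first reach 0 from state i.
Boundary: h_0 = 0.
First-step equations for the other states:
  h_1 = 1 + 1/2*h_0 + 1/3*h_1 + 1/6*h_2
  h_2 = 1 + 5/12*h_0 + 1/6*h_1 + 5/12*h_2

Substituting h_0 = 0 and rearranging gives the linear system (I - Q) h = 1:
  [2/3, -1/6] . (h_1, h_2) = 1
  [-1/6, 7/12] . (h_1, h_2) = 1

Solving yields:
  h_1 = 27/13
  h_2 = 30/13

Starting state is 1, so the expected hitting time is h_1 = 27/13.

Answer: 27/13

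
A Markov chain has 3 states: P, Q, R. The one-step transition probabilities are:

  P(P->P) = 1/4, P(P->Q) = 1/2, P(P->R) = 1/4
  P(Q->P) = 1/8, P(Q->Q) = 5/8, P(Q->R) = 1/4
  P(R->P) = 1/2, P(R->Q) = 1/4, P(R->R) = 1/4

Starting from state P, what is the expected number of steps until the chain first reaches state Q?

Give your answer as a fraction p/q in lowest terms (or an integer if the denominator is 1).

Answer: 16/7

Derivation:
Let h_i = expected steps to first reach Q from state i.
Boundary: h_Q = 0.
First-step equations for the other states:
  h_P = 1 + 1/4*h_P + 1/2*h_Q + 1/4*h_R
  h_R = 1 + 1/2*h_P + 1/4*h_Q + 1/4*h_R

Substituting h_Q = 0 and rearranging gives the linear system (I - Q) h = 1:
  [3/4, -1/4] . (h_P, h_R) = 1
  [-1/2, 3/4] . (h_P, h_R) = 1

Solving yields:
  h_P = 16/7
  h_R = 20/7

Starting state is P, so the expected hitting time is h_P = 16/7.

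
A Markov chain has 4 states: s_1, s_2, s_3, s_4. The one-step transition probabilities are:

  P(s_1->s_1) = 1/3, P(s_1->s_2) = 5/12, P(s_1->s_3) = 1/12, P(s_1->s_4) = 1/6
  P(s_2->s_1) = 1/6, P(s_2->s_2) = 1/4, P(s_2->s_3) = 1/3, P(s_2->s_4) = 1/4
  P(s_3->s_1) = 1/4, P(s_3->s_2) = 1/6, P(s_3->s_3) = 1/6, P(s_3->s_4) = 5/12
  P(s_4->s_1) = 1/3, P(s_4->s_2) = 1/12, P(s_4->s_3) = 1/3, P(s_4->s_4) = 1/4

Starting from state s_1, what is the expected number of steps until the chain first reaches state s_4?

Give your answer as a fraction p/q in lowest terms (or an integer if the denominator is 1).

Let h_i = expected steps to first reach s_4 from state i.
Boundary: h_s_4 = 0.
First-step equations for the other states:
  h_s_1 = 1 + 1/3*h_s_1 + 5/12*h_s_2 + 1/12*h_s_3 + 1/6*h_s_4
  h_s_2 = 1 + 1/6*h_s_1 + 1/4*h_s_2 + 1/3*h_s_3 + 1/4*h_s_4
  h_s_3 = 1 + 1/4*h_s_1 + 1/6*h_s_2 + 1/6*h_s_3 + 5/12*h_s_4

Substituting h_s_4 = 0 and rearranging gives the linear system (I - Q) h = 1:
  [2/3, -5/12, -1/12] . (h_s_1, h_s_2, h_s_3) = 1
  [-1/6, 3/4, -1/3] . (h_s_1, h_s_2, h_s_3) = 1
  [-1/4, -1/6, 5/6] . (h_s_1, h_s_2, h_s_3) = 1

Solving yields:
  h_s_1 = 652/155
  h_s_2 = 572/155
  h_s_3 = 16/5

Starting state is s_1, so the expected hitting time is h_s_1 = 652/155.

Answer: 652/155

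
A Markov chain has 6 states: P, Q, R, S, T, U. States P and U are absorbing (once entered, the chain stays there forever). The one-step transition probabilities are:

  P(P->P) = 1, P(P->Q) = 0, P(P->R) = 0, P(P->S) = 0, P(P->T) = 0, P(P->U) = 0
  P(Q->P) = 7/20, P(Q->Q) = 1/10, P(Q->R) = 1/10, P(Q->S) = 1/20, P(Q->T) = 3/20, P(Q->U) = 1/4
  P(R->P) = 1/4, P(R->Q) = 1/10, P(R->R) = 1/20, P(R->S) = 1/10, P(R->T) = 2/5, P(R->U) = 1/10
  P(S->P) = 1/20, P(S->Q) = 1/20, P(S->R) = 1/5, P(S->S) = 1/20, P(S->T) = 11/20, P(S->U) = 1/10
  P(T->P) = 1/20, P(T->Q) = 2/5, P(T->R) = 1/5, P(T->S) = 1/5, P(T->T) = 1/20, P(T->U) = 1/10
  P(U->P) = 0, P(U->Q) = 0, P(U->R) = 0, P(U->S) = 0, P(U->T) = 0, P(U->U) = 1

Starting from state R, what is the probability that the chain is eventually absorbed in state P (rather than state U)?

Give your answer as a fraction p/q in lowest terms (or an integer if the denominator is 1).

Answer: 44931/74881

Derivation:
Let a_i = P(absorbed in P | start in state i).
Boundary conditions: a_P = 1, a_U = 0.
For each transient state i, a_i = sum_j P(i->j) * a_j:
  a_Q = 7/20*a_P + 1/10*a_Q + 1/10*a_R + 1/20*a_S + 3/20*a_T + 1/4*a_U
  a_R = 1/4*a_P + 1/10*a_Q + 1/20*a_R + 1/10*a_S + 2/5*a_T + 1/10*a_U
  a_S = 1/20*a_P + 1/20*a_Q + 1/5*a_R + 1/20*a_S + 11/20*a_T + 1/10*a_U
  a_T = 1/20*a_P + 2/5*a_Q + 1/5*a_R + 1/5*a_S + 1/20*a_T + 1/10*a_U

Substituting a_P = 1 and a_U = 0, rearrange to (I - Q) a = r where r[i] = P(i -> P):
  [9/10, -1/10, -1/20, -3/20] . (a_Q, a_R, a_S, a_T) = 7/20
  [-1/10, 19/20, -1/10, -2/5] . (a_Q, a_R, a_S, a_T) = 1/4
  [-1/20, -1/5, 19/20, -11/20] . (a_Q, a_R, a_S, a_T) = 1/20
  [-2/5, -1/5, -1/5, 19/20] . (a_Q, a_R, a_S, a_T) = 1/20

Solving yields:
  a_Q = 416/727
  a_R = 44931/74881
  a_S = 38558/74881
  a_T = 39559/74881

Starting state is R, so the absorption probability is a_R = 44931/74881.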